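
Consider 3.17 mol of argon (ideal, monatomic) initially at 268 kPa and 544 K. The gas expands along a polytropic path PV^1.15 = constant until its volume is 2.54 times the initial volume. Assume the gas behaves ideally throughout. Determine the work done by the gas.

12500 J

V₁ = nRT₁/P₁ = 3.17×8.314×544/268 = 53.5 L.
Polytropic n=1.15: T₂ = T₁(V₁/V₂)^(n−1) = 544×(0.394)^0.15 = 473 K; P₂ = P₁(V₁/V₂)^n = 91.7 kPa.
W = (P₁V₁−P₂V₂)/(n−1) = (268×53.5−91.7×136)/0.15 = 12500 J.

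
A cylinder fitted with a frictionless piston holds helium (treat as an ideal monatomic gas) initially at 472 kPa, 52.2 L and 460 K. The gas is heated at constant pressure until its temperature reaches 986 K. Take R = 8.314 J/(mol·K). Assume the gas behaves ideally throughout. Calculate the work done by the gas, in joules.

n = P₁V₁/(RT₁) = 472×52.2/(8.314×460) = 6.44 mol.
Isobaric: P stays 472 kPa; V/T = const ⇒ T₂ = 986 K, V₂ = 112 L.
W = PΔV = 472×(112−52.2) kPa·L = 28200 J.

28200 J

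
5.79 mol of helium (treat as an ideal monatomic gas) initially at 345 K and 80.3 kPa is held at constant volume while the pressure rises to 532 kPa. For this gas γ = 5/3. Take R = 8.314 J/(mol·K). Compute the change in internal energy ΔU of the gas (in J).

140000 J

V₁ = nRT₁/P₁ = 5.79×8.314×345/80.3 = 207 L.
Isochoric: V stays 207 L; P/T = const ⇒ T₂ = 2290 K, P₂ = 532 kPa.
For an ideal gas ΔU = nCvΔT with Cv = (3/2)R = 12.5 J/(mol·K).
ΔU = 5.79×12.5×(2290−345) = 140000 J.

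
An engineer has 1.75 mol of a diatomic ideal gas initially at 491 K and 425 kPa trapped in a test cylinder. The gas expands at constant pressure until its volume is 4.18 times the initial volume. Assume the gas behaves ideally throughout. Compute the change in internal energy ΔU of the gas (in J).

V₁ = nRT₁/P₁ = 1.75×8.314×491/425 = 16.8 L.
Isobaric: P stays 425 kPa; V/T = const ⇒ T₂ = 2050 K, V₂ = 70.3 L.
For an ideal gas ΔU = nCvΔT with Cv = (5/2)R = 20.8 J/(mol·K).
ΔU = 1.75×20.8×(2050−491) = 56800 J.

56800 J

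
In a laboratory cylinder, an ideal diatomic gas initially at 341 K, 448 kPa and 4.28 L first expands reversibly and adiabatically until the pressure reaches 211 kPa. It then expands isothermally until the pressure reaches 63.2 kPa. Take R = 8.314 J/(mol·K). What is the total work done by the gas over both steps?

n = P₁V₁/(RT₁) = 448×4.28/(8.314×341) = 0.676 mol.
Step 1 — Adiabatic: T₂/T₁ = (P₂/P₁)^((γ−1)/γ) ⇒ T₂ = 341×(0.471)^0.286 = 275 K; V₂ = 7.33 L.
ΔU = nCvΔT = 0.676×20.8×(275−341) = -928 J.
Q = 0 for an adiabatic process, so W = −ΔU = 928 J.
State after step 1: P = 211 kPa, V = 7.33 L, T = 275 K.
Step 2 — Isothermal: T stays 275 K; PV = const ⇒ V₂ = 24.5 L, P₂ = 63.2 kPa.
ΔU = 0 (ideal gas, T constant).
W = nRT ln(V₂/V₁) = 0.676×8.314×275×ln(3.34) = 1860 J.
Q = ΔU + W = 1860 J.
Net over both steps: W = 2790 J, Q = 1860 J, ΔU = -928 J.

2790 J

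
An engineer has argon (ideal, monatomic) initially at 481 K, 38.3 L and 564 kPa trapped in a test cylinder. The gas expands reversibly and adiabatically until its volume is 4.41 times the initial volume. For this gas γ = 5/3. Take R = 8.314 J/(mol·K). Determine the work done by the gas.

n = P₁V₁/(RT₁) = 564×38.3/(8.314×481) = 5.40 mol.
Adiabatic: TV^(γ−1) = const ⇒ T₂ = 481×(0.227)^0.667 = 179 K; PV^γ = const ⇒ P₂ = 47.6 kPa.
ΔU = nCvΔT = 5.40×12.5×(179−481) = -20400 J.
Q = 0 for an adiabatic process, so W = −ΔU = 20400 J.

20400 J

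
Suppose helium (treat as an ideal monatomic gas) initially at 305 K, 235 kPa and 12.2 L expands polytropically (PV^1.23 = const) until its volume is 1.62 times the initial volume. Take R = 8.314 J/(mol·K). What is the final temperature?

273 K

Polytropic n=1.23: T₂ = T₁(V₁/V₂)^(n−1) = 305×(0.617)^0.23 = 273 K; P₂ = P₁(V₁/V₂)^n = 130 kPa.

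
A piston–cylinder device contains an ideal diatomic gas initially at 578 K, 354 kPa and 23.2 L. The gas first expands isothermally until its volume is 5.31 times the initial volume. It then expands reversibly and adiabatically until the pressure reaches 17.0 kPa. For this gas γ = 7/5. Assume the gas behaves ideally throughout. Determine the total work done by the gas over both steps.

n = P₁V₁/(RT₁) = 354×23.2/(8.314×578) = 1.71 mol.
Step 1 — Isothermal: T stays 578 K; PV = const ⇒ V₂ = 123 L, P₂ = 66.7 kPa.
ΔU = 0 (ideal gas, T constant).
W = nRT ln(V₂/V₁) = 1.71×8.314×578×ln(5.31) = 13700 J.
Q = ΔU + W = 13700 J.
State after step 1: P = 66.7 kPa, V = 123 L, T = 578 K.
Step 2 — Adiabatic: T₂/T₁ = (P₂/P₁)^((γ−1)/γ) ⇒ T₂ = 578×(0.255)^0.286 = 391 K; V₂ = 327 L.
ΔU = nCvΔT = 1.71×20.8×(391−578) = -6640 J.
Q = 0 for an adiabatic process, so W = −ΔU = 6640 J.
Net over both steps: W = 20300 J, Q = 13700 J, ΔU = -6640 J.

20300 J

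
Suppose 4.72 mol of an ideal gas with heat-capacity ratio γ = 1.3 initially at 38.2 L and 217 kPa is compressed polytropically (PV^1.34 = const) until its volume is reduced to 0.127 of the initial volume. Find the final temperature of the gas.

426 K

T₁ = P₁V₁/(nR) = 217×38.2/(4.72×8.314) = 211 K.
Polytropic n=1.34: T₂ = T₁(V₁/V₂)^(n−1) = 211×(7.87)^0.34 = 426 K; P₂ = P₁(V₁/V₂)^n = 3450 kPa.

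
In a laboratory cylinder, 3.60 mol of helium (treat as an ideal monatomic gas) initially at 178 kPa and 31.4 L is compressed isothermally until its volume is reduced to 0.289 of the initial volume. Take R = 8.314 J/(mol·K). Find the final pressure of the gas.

616 kPa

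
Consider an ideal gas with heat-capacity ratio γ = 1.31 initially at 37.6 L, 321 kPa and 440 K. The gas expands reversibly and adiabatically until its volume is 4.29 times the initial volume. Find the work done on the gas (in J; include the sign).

n = P₁V₁/(RT₁) = 321×37.6/(8.314×440) = 3.30 mol.
Adiabatic: TV^(γ−1) = const ⇒ T₂ = 440×(0.233)^0.310 = 280 K; PV^γ = const ⇒ P₂ = 47.6 kPa.
ΔU = nCvΔT = 3.30×26.8×(280−440) = -14100 J.
Q = 0 for an adiabatic process, so W = −ΔU = 14100 J.
Work done on the gas = −W_by = -14100 J.

-14100 J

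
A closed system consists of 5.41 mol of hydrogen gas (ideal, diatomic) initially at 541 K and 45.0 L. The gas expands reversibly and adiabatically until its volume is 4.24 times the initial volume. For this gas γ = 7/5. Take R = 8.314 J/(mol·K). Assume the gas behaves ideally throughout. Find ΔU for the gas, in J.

P₁ = nRT₁/V₁ = 5.41×8.314×541/45.0 = 541 kPa.
Adiabatic: TV^(γ−1) = const ⇒ T₂ = 541×(0.236)^0.400 = 304 K; PV^γ = const ⇒ P₂ = 71.6 kPa.
For an ideal gas ΔU = nCvΔT with Cv = (5/2)R = 20.8 J/(mol·K).
ΔU = 5.41×20.8×(304−541) = -26700 J.

-26700 J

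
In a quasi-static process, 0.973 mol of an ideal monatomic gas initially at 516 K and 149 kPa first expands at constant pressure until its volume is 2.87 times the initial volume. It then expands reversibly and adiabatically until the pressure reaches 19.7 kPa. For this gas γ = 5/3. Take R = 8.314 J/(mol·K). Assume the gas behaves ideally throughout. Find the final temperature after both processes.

659 K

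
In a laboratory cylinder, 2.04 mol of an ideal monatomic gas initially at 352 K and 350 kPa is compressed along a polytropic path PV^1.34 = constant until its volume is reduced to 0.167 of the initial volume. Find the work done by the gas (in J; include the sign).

-14700 J

V₁ = nRT₁/P₁ = 2.04×8.314×352/350 = 17.1 L.
Polytropic n=1.34: T₂ = T₁(V₁/V₂)^(n−1) = 352×(5.99)^0.34 = 647 K; P₂ = P₁(V₁/V₂)^n = 3850 kPa.
W = (P₁V₁−P₂V₂)/(n−1) = (350×17.1−3850×2.85)/0.34 = -14700 J.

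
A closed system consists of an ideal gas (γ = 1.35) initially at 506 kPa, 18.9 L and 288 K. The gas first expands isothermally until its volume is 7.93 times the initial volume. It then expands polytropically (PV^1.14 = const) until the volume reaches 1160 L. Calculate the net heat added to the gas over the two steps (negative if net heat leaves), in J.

30000 J

n = P₁V₁/(RT₁) = 506×18.9/(8.314×288) = 3.99 mol.
Step 1 — Isothermal: T stays 288 K; PV = const ⇒ V₂ = 150 L, P₂ = 63.8 kPa.
ΔU = 0 (ideal gas, T constant).
W = nRT ln(V₂/V₁) = 3.99×8.314×288×ln(7.93) = 19800 J.
Q = ΔU + W = 19800 J.
State after step 1: P = 63.8 kPa, V = 150 L, T = 288 K.
Step 2 — Polytropic n=1.14: T₂ = T₁(V₁/V₂)^(n−1) = 288×(0.129)^0.14 = 216 K; P₂ = P₁(V₁/V₂)^n = 6.19 kPa.
W = (P₁V₁−P₂V₂)/(n−1) = (63.8×150−6.19×1160)/0.14 = 17000 J.
ΔU = nCvΔT = 3.99×23.8×(216−288) = -6810 J.
Q = ΔU + W = 10200 J.
Net over both steps: W = 36800 J, Q = 30000 J, ΔU = -6810 J.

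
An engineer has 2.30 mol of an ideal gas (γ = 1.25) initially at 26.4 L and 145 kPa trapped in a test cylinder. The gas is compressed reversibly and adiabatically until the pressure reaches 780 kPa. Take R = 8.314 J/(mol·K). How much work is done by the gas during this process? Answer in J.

T₁ = P₁V₁/(nR) = 145×26.4/(2.30×8.314) = 200 K.
Adiabatic: T₂/T₁ = (P₂/P₁)^((γ−1)/γ) ⇒ T₂ = 200×(5.38)^0.200 = 280 K; V₂ = 6.87 L.
ΔU = nCvΔT = 2.30×33.3×(280−200) = 6130 J.
Q = 0 for an adiabatic process, so W = −ΔU = -6130 J.

-6130 J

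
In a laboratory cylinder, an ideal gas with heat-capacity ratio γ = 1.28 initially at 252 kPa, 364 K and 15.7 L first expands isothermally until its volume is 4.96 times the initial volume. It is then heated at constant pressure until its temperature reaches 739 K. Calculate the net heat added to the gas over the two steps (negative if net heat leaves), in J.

25000 J

n = P₁V₁/(RT₁) = 252×15.7/(8.314×364) = 1.31 mol.
Step 1 — Isothermal: T stays 364 K; PV = const ⇒ V₂ = 77.9 L, P₂ = 50.8 kPa.
ΔU = 0 (ideal gas, T constant).
W = nRT ln(V₂/V₁) = 1.31×8.314×364×ln(4.96) = 6340 J.
Q = ΔU + W = 6340 J.
State after step 1: P = 50.8 kPa, V = 77.9 L, T = 364 K.
Step 2 — Isobaric: P stays 50.8 kPa; V/T = const ⇒ T₂ = 739 K, V₂ = 158 L.
W = PΔV = 50.8×(158−77.9) kPa·L = 4080 J.
ΔU = nCvΔT = 1.31×29.7×(739−364) = 14600 J.
Q = ΔU + W = nCpΔT = 18600 J.
Net over both steps: W = 10400 J, Q = 25000 J, ΔU = 14600 J.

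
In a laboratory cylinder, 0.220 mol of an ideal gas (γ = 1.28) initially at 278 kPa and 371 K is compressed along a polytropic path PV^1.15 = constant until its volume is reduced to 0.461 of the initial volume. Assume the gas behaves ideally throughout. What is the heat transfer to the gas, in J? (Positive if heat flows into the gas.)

-259 J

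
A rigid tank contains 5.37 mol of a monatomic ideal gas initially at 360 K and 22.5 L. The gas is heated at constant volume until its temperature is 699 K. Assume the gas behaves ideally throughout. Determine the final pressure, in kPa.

1390 kPa

P₁ = nRT₁/V₁ = 5.37×8.314×360/22.5 = 714 kPa.
Isochoric: V stays 22.5 L; P/T = const ⇒ T₂ = 699 K, P₂ = 1390 kPa.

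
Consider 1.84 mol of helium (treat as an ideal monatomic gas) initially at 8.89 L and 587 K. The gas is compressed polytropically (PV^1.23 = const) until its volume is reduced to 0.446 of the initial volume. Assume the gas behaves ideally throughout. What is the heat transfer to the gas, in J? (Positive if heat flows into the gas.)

P₁ = nRT₁/V₁ = 1.84×8.314×587/8.89 = 1010 kPa.
Polytropic n=1.23: T₂ = T₁(V₁/V₂)^(n−1) = 587×(2.24)^0.23 = 707 K; P₂ = P₁(V₁/V₂)^n = 2730 kPa.
W = (P₁V₁−P₂V₂)/(n−1) = (1010×8.89−2730×3.96)/0.23 = -7970 J.
ΔU = nCvΔT = 1.84×12.5×(707−587) = 2750 J.
Q = ΔU + W = -5220 J.

-5220 J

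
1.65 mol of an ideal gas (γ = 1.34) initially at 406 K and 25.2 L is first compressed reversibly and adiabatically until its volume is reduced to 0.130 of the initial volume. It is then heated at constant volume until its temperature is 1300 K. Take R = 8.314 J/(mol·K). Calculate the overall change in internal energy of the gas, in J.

P₁ = nRT₁/V₁ = 1.65×8.314×406/25.2 = 221 kPa.
Step 1 — Adiabatic: TV^(γ−1) = const ⇒ T₂ = 406×(7.69)^0.340 = 812 K; PV^γ = const ⇒ P₂ = 3400 kPa.
ΔU = nCvΔT = 1.65×24.5×(812−406) = 16400 J.
Q = 0 for an adiabatic process, so W = −ΔU = -16400 J.
State after step 1: P = 3400 kPa, V = 3.28 L, T = 812 K.
Step 2 — Isochoric: V stays 3.28 L; P/T = const ⇒ T₂ = 1300 K, P₂ = 5440 kPa.
W = 0 (no volume change).
ΔU = nCvΔT = 1.65×24.5×(1300−812) = 19700 J.
Q = ΔU = 19700 J.
Net over both steps: W = -16400 J, Q = 19700 J, ΔU = 36100 J.

36100 J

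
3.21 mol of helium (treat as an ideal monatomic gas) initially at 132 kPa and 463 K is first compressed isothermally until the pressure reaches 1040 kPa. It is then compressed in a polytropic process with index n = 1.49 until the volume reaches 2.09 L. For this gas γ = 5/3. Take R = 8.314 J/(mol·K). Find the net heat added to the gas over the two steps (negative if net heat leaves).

-34500 J

V₁ = nRT₁/P₁ = 3.21×8.314×463/132 = 93.6 L.
Step 1 — Isothermal: T stays 463 K; PV = const ⇒ V₂ = 11.9 L, P₂ = 1040 kPa.
ΔU = 0 (ideal gas, T constant).
W = nRT ln(V₂/V₁) = 3.21×8.314×463×ln(0.127) = -25500 J.
Q = ΔU + W = -25500 J.
State after step 1: P = 1040 kPa, V = 11.9 L, T = 463 K.
Step 2 — Polytropic n=1.49: T₂ = T₁(V₁/V₂)^(n−1) = 463×(5.68)^0.49 = 1080 K; P₂ = P₁(V₁/V₂)^n = 13900 kPa.
W = (P₁V₁−P₂V₂)/(n−1) = (1040×11.9−13900×2.09)/0.49 = -33900 J.
ΔU = nCvΔT = 3.21×12.5×(1080−463) = 24900 J.
Q = ΔU + W = -8980 J.
Net over both steps: W = -59400 J, Q = -34500 J, ΔU = 24900 J.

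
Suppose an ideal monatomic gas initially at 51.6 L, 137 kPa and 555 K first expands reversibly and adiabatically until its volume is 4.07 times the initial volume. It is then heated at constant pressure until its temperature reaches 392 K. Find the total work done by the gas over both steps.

n = P₁V₁/(RT₁) = 137×51.6/(8.314×555) = 1.53 mol.
Step 1 — Adiabatic: TV^(γ−1) = const ⇒ T₂ = 555×(0.246)^0.667 = 218 K; PV^γ = const ⇒ P₂ = 13.2 kPa.
ΔU = nCvΔT = 1.53×12.5×(218−555) = -6440 J.
Q = 0 for an adiabatic process, so W = −ΔU = 6440 J.
State after step 1: P = 13.2 kPa, V = 210 L, T = 218 K.
Step 2 — Isobaric: P stays 13.2 kPa; V/T = const ⇒ T₂ = 392 K, V₂ = 378 L.
W = PΔV = 13.2×(378−210) kPa·L = 2220 J.
ΔU = nCvΔT = 1.53×12.5×(392−218) = 3330 J.
Q = ΔU + W = nCpΔT = 5550 J.
Net over both steps: W = 8660 J, Q = 5550 J, ΔU = -3110 J.

8660 J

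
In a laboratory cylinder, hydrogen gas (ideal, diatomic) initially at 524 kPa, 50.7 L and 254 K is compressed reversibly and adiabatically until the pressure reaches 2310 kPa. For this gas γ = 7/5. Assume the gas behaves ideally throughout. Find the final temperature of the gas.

388 K

Adiabatic: T₂/T₁ = (P₂/P₁)^((γ−1)/γ) ⇒ T₂ = 254×(4.41)^0.286 = 388 K; V₂ = 17.6 L.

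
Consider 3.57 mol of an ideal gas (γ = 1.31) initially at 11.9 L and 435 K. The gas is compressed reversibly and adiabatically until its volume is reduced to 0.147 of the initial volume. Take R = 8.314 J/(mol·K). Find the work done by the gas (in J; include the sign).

-33800 J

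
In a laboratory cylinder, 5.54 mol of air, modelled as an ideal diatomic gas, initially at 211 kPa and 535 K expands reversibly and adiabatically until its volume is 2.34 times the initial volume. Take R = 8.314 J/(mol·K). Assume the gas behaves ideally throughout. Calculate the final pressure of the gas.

64.2 kPa

V₁ = nRT₁/P₁ = 5.54×8.314×535/211 = 117 L.
Adiabatic: TV^(γ−1) = const ⇒ T₂ = 535×(0.427)^0.400 = 381 K; PV^γ = const ⇒ P₂ = 64.2 kPa.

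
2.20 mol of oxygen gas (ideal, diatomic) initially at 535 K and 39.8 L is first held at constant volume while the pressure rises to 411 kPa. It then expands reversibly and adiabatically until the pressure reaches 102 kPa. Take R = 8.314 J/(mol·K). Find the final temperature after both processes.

601 K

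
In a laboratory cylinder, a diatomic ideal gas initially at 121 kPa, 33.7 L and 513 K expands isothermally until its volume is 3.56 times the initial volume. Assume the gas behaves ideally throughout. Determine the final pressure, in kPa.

34.0 kPa

Isothermal: T stays 513 K; PV = const ⇒ V₂ = 120 L, P₂ = 34.0 kPa.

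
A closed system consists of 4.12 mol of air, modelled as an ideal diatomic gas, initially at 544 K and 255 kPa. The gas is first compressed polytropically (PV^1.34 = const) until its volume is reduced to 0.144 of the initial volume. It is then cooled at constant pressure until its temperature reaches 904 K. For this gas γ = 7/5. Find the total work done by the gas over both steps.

V₁ = nRT₁/P₁ = 4.12×8.314×544/255 = 73.1 L.
Step 1 — Polytropic n=1.34: T₂ = T₁(V₁/V₂)^(n−1) = 544×(6.94)^0.34 = 1050 K; P₂ = P₁(V₁/V₂)^n = 3420 kPa.
W = (P₁V₁−P₂V₂)/(n−1) = (255×73.1−3420×10.5)/0.34 = -51100 J.
ΔU = nCvΔT = 4.12×20.8×(1050−544) = 43400 J.
Q = ΔU + W = -7670 J.
State after step 1: P = 3420 kPa, V = 10.5 L, T = 1050 K.
Step 2 — Isobaric: P stays 3420 kPa; V/T = const ⇒ T₂ = 904 K, V₂ = 9.05 L.
W = PΔV = 3420×(9.05−10.5) kPa·L = -5050 J.
ΔU = nCvΔT = 4.12×20.8×(904−1050) = -12600 J.
Q = ΔU + W = nCpΔT = -17700 J.
Net over both steps: W = -56200 J, Q = -25300 J, ΔU = 30800 J.

-56200 J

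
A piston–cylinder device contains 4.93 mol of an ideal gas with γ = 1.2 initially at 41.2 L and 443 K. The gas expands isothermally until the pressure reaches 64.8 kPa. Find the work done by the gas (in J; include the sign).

34800 J

P₁ = nRT₁/V₁ = 4.93×8.314×443/41.2 = 441 kPa.
Isothermal: T stays 443 K; PV = const ⇒ V₂ = 280 L, P₂ = 64.8 kPa.
W = nRT ln(V₂/V₁) = 4.93×8.314×443×ln(6.80) = 34800 J.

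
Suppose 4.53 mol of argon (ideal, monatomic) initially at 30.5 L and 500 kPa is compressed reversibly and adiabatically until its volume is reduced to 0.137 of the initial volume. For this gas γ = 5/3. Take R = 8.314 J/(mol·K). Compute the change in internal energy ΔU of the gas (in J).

63200 J

T₁ = P₁V₁/(nR) = 500×30.5/(4.53×8.314) = 405 K.
Adiabatic: TV^(γ−1) = const ⇒ T₂ = 405×(7.30)^0.667 = 1520 K; PV^γ = const ⇒ P₂ = 13700 kPa.
For an ideal gas ΔU = nCvΔT with Cv = (3/2)R = 12.5 J/(mol·K).
ΔU = 4.53×12.5×(1520−405) = 63200 J.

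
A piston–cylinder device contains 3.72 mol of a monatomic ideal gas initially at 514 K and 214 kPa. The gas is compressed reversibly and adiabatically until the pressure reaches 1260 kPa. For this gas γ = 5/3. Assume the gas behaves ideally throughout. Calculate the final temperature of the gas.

V₁ = nRT₁/P₁ = 3.72×8.314×514/214 = 74.3 L.
Adiabatic: T₂/T₁ = (P₂/P₁)^((γ−1)/γ) ⇒ T₂ = 514×(5.89)^0.400 = 1040 K; V₂ = 25.6 L.

1040 K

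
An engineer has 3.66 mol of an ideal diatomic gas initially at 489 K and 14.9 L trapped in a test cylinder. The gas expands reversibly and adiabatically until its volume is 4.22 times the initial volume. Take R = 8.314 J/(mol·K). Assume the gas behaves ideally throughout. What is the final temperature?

P₁ = nRT₁/V₁ = 3.66×8.314×489/14.9 = 999 kPa.
Adiabatic: TV^(γ−1) = const ⇒ T₂ = 489×(0.237)^0.400 = 275 K; PV^γ = const ⇒ P₂ = 133 kPa.

275 K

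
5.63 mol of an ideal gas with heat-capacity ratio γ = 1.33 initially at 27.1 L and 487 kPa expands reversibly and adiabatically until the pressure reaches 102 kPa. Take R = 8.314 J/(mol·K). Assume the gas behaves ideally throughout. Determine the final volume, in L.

87.8 L

T₁ = P₁V₁/(nR) = 487×27.1/(5.63×8.314) = 282 K.
Adiabatic: T₂/T₁ = (P₂/P₁)^((γ−1)/γ) ⇒ T₂ = 282×(0.209)^0.248 = 191 K; V₂ = 87.8 L.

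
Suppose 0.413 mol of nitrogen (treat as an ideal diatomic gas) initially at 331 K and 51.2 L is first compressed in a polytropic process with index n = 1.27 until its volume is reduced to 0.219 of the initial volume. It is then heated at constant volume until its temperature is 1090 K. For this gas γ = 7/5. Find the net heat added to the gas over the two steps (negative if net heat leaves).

4380 J

P₁ = nRT₁/V₁ = 0.413×8.314×331/51.2 = 22.2 kPa.
Step 1 — Polytropic n=1.27: T₂ = T₁(V₁/V₂)^(n−1) = 331×(4.57)^0.27 = 499 K; P₂ = P₁(V₁/V₂)^n = 153 kPa.
W = (P₁V₁−P₂V₂)/(n−1) = (22.2×51.2−153×11.2)/0.27 = -2130 J.
ΔU = nCvΔT = 0.413×20.8×(499−331) = 1440 J.
Q = ΔU + W = -693 J.
State after step 1: P = 153 kPa, V = 11.2 L, T = 499 K.
Step 2 — Isochoric: V stays 11.2 L; P/T = const ⇒ T₂ = 1090 K, P₂ = 334 kPa.
W = 0 (no volume change).
ΔU = nCvΔT = 0.413×20.8×(1090−499) = 5080 J.
Q = ΔU = 5080 J.
Net over both steps: W = -2130 J, Q = 4380 J, ΔU = 6520 J.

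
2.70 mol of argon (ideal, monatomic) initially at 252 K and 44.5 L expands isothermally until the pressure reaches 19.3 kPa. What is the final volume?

P₁ = nRT₁/V₁ = 2.70×8.314×252/44.5 = 127 kPa.
Isothermal: T stays 252 K; PV = const ⇒ V₂ = 293 L, P₂ = 19.3 kPa.

293 L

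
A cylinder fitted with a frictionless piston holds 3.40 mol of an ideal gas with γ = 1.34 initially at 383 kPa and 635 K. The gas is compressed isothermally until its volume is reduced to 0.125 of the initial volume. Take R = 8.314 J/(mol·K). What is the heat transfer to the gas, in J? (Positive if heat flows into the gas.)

V₁ = nRT₁/P₁ = 3.40×8.314×635/383 = 46.9 L.
Isothermal: T stays 635 K; PV = const ⇒ V₂ = 5.86 L, P₂ = 3060 kPa.
ΔU = 0 (ideal gas, T constant).
W = nRT ln(V₂/V₁) = 3.40×8.314×635×ln(0.125) = -37300 J.
Q = ΔU + W = -37300 J.

-37300 J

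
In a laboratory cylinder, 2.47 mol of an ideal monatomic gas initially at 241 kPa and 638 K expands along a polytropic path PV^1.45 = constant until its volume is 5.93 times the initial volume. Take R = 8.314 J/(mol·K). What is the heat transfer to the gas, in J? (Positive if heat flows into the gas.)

5210 J

V₁ = nRT₁/P₁ = 2.47×8.314×638/241 = 54.4 L.
Polytropic n=1.45: T₂ = T₁(V₁/V₂)^(n−1) = 638×(0.169)^0.45 = 286 K; P₂ = P₁(V₁/V₂)^n = 18.2 kPa.
W = (P₁V₁−P₂V₂)/(n−1) = (241×54.4−18.2×322)/0.45 = 16000 J.
ΔU = nCvΔT = 2.47×12.5×(286−638) = -10800 J.
Q = ΔU + W = 5210 J.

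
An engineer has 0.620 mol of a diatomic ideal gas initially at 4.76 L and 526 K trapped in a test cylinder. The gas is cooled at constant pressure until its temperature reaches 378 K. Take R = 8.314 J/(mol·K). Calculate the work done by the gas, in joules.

-763 J

P₁ = nRT₁/V₁ = 0.620×8.314×526/4.76 = 570 kPa.
Isobaric: P stays 570 kPa; V/T = const ⇒ T₂ = 378 K, V₂ = 3.42 L.
W = PΔV = 570×(3.42−4.76) kPa·L = -763 J.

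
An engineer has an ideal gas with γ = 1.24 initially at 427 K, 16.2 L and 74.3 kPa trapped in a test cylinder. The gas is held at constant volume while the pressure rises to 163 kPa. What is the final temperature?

Isochoric: V stays 16.2 L; P/T = const ⇒ T₂ = 937 K, P₂ = 163 kPa.

937 K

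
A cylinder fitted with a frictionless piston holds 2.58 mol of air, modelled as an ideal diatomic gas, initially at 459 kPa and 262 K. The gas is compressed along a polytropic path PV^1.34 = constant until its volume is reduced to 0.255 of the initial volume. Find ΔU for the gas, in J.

8310 J

V₁ = nRT₁/P₁ = 2.58×8.314×262/459 = 12.2 L.
Polytropic n=1.34: T₂ = T₁(V₁/V₂)^(n−1) = 262×(3.92)^0.34 = 417 K; P₂ = P₁(V₁/V₂)^n = 2860 kPa.
For an ideal gas ΔU = nCvΔT with Cv = (5/2)R = 20.8 J/(mol·K).
ΔU = 2.58×20.8×(417−262) = 8310 J.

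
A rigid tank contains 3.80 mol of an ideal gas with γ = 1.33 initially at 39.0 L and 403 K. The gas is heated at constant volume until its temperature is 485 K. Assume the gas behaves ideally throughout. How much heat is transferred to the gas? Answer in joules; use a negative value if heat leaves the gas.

P₁ = nRT₁/V₁ = 3.80×8.314×403/39.0 = 326 kPa.
Isochoric: V stays 39.0 L; P/T = const ⇒ T₂ = 485 K, P₂ = 393 kPa.
W = 0 (no volume change).
ΔU = nCvΔT = 3.80×25.2×(485−403) = 7850 J.
Q = ΔU = 7850 J.

7850 J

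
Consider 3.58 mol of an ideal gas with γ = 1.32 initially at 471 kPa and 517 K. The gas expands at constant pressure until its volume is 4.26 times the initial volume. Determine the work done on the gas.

-50200 J

V₁ = nRT₁/P₁ = 3.58×8.314×517/471 = 32.7 L.
Isobaric: P stays 471 kPa; V/T = const ⇒ T₂ = 2200 K, V₂ = 139 L.
W = PΔV = 471×(139−32.7) kPa·L = 50200 J.
Work done on the gas = −W_by = -50200 J.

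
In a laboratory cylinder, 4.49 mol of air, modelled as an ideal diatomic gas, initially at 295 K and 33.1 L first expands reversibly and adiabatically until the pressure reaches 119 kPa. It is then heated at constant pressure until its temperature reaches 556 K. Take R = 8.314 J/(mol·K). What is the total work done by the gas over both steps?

P₁ = nRT₁/V₁ = 4.49×8.314×295/33.1 = 333 kPa.
Step 1 — Adiabatic: T₂/T₁ = (P₂/P₁)^((γ−1)/γ) ⇒ T₂ = 295×(0.358)^0.286 = 220 K; V₂ = 69.0 L.
ΔU = nCvΔT = 4.49×20.8×(220−295) = -7010 J.
Q = 0 for an adiabatic process, so W = −ΔU = 7010 J.
State after step 1: P = 119 kPa, V = 69.0 L, T = 220 K.
Step 2 — Isobaric: P stays 119 kPa; V/T = const ⇒ T₂ = 556 K, V₂ = 174 L.
W = PΔV = 119×(174−69.0) kPa·L = 12500 J.
ΔU = nCvΔT = 4.49×20.8×(556−220) = 31400 J.
Q = ΔU + W = nCpΔT = 43900 J.
Net over both steps: W = 19600 J, Q = 43900 J, ΔU = 24400 J.

19600 J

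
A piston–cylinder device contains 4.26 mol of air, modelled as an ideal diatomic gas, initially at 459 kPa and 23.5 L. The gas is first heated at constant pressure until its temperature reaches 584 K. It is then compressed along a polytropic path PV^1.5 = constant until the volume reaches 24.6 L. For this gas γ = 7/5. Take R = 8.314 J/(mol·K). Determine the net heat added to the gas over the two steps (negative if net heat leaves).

38300 J

T₁ = P₁V₁/(nR) = 459×23.5/(4.26×8.314) = 305 K.
Step 1 — Isobaric: P stays 459 kPa; V/T = const ⇒ T₂ = 584 K, V₂ = 45.1 L.
W = PΔV = 459×(45.1−23.5) kPa·L = 9900 J.
ΔU = nCvΔT = 4.26×20.8×(584−305) = 24700 J.
Q = ΔU + W = nCpΔT = 34600 J.
State after step 1: P = 459 kPa, V = 45.1 L, T = 584 K.
Step 2 — Polytropic n=1.5: T₂ = T₁(V₁/V₂)^(n−1) = 584×(1.83)^0.50 = 790 K; P₂ = P₁(V₁/V₂)^n = 1140 kPa.
W = (P₁V₁−P₂V₂)/(n−1) = (459×45.1−1140×24.6)/0.50 = -14600 J.
ΔU = nCvΔT = 4.26×20.8×(790−584) = 18300 J.
Q = ΔU + W = 3660 J.
Net over both steps: W = -4720 J, Q = 38300 J, ΔU = 43000 J.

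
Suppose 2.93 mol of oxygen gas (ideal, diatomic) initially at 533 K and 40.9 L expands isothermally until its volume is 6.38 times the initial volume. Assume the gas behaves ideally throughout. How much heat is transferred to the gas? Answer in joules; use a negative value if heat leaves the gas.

P₁ = nRT₁/V₁ = 2.93×8.314×533/40.9 = 317 kPa.
Isothermal: T stays 533 K; PV = const ⇒ V₂ = 261 L, P₂ = 49.8 kPa.
ΔU = 0 (ideal gas, T constant).
W = nRT ln(V₂/V₁) = 2.93×8.314×533×ln(6.38) = 24100 J.
Q = ΔU + W = 24100 J.

24100 J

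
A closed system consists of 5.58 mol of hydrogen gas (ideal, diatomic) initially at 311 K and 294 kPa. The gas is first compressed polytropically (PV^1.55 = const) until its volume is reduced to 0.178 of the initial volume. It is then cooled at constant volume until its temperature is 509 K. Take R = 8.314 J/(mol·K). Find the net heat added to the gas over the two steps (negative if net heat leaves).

V₁ = nRT₁/P₁ = 5.58×8.314×311/294 = 49.1 L.
Step 1 — Polytropic n=1.55: T₂ = T₁(V₁/V₂)^(n−1) = 311×(5.62)^0.55 = 804 K; P₂ = P₁(V₁/V₂)^n = 4270 kPa.
W = (P₁V₁−P₂V₂)/(n−1) = (294×49.1−4270×8.74)/0.55 = -41500 J.
ΔU = nCvΔT = 5.58×20.8×(804−311) = 57100 J.
Q = ΔU + W = 15600 J.
State after step 1: P = 4270 kPa, V = 8.74 L, T = 804 K.
Step 2 — Isochoric: V stays 8.74 L; P/T = const ⇒ T₂ = 509 K, P₂ = 2700 kPa.
W = 0 (no volume change).
ΔU = nCvΔT = 5.58×20.8×(509−804) = -34200 J.
Q = ΔU = -34200 J.
Net over both steps: W = -41500 J, Q = -18600 J, ΔU = 23000 J.

-18600 J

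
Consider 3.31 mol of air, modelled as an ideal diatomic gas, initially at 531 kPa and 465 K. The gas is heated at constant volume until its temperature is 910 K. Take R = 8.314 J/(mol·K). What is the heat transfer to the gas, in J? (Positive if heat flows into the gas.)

V₁ = nRT₁/P₁ = 3.31×8.314×465/531 = 24.1 L.
Isochoric: V stays 24.1 L; P/T = const ⇒ T₂ = 910 K, P₂ = 1040 kPa.
W = 0 (no volume change).
ΔU = nCvΔT = 3.31×20.8×(910−465) = 30600 J.
Q = ΔU = 30600 J.

30600 J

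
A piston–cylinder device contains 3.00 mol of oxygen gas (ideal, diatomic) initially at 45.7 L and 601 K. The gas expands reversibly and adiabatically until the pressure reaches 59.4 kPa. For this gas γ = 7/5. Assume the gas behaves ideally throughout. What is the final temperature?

369 K

P₁ = nRT₁/V₁ = 3.00×8.314×601/45.7 = 328 kPa.
Adiabatic: T₂/T₁ = (P₂/P₁)^((γ−1)/γ) ⇒ T₂ = 601×(0.181)^0.286 = 369 K; V₂ = 155 L.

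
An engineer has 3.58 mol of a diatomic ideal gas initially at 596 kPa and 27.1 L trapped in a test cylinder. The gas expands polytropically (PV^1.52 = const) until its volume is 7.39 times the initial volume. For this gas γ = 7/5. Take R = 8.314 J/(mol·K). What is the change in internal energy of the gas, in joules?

-26100 J

T₁ = P₁V₁/(nR) = 596×27.1/(3.58×8.314) = 543 K.
Polytropic n=1.52: T₂ = T₁(V₁/V₂)^(n−1) = 543×(0.135)^0.52 = 192 K; P₂ = P₁(V₁/V₂)^n = 28.5 kPa.
For an ideal gas ΔU = nCvΔT with Cv = (5/2)R = 20.8 J/(mol·K).
ΔU = 3.58×20.8×(192−543) = -26100 J.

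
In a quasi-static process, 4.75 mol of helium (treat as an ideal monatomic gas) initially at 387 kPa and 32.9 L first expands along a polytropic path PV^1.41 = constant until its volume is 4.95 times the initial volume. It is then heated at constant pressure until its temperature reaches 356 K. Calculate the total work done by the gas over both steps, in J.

T₁ = P₁V₁/(nR) = 387×32.9/(4.75×8.314) = 322 K.
Step 1 — Polytropic n=1.41: T₂ = T₁(V₁/V₂)^(n−1) = 322×(0.202)^0.41 = 167 K; P₂ = P₁(V₁/V₂)^n = 40.6 kPa.
W = (P₁V₁−P₂V₂)/(n−1) = (387×32.9−40.6×163)/0.41 = 14900 J.
ΔU = nCvΔT = 4.75×12.5×(167−322) = -9190 J.
Q = ΔU + W = 5750 J.
State after step 1: P = 40.6 kPa, V = 163 L, T = 167 K.
Step 2 — Isobaric: P stays 40.6 kPa; V/T = const ⇒ T₂ = 356 K, V₂ = 346 L.
W = PΔV = 40.6×(346−163) kPa·L = 7450 J.
ΔU = nCvΔT = 4.75×12.5×(356−167) = 11200 J.
Q = ΔU + W = nCpΔT = 18600 J.
Net over both steps: W = 22400 J, Q = 24400 J, ΔU = 1990 J.

22400 J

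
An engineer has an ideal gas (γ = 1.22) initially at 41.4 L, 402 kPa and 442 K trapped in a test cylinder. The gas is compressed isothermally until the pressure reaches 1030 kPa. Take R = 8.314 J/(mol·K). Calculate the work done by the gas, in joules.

n = P₁V₁/(RT₁) = 402×41.4/(8.314×442) = 4.53 mol.
Isothermal: T stays 442 K; PV = const ⇒ V₂ = 16.2 L, P₂ = 1030 kPa.
W = nRT ln(V₂/V₁) = 4.53×8.314×442×ln(0.390) = -15700 J.

-15700 J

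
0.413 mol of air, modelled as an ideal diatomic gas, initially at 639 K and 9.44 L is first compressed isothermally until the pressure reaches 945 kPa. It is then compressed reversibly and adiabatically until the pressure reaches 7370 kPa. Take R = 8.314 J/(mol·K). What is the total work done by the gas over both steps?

P₁ = nRT₁/V₁ = 0.413×8.314×639/9.44 = 232 kPa.
Step 1 — Isothermal: T stays 639 K; PV = const ⇒ V₂ = 2.32 L, P₂ = 945 kPa.
ΔU = 0 (ideal gas, T constant).
W = nRT ln(V₂/V₁) = 0.413×8.314×639×ln(0.246) = -3080 J.
Q = ΔU + W = -3080 J.
State after step 1: P = 945 kPa, V = 2.32 L, T = 639 K.
Step 2 — Adiabatic: T₂/T₁ = (P₂/P₁)^((γ−1)/γ) ⇒ T₂ = 639×(7.80)^0.286 = 1150 K; V₂ = 0.535 L.
ΔU = nCvΔT = 0.413×20.8×(1150−639) = 4380 J.
Q = 0 for an adiabatic process, so W = −ΔU = -4380 J.
Net over both steps: W = -7460 J, Q = -3080 J, ΔU = 4380 J.

-7460 J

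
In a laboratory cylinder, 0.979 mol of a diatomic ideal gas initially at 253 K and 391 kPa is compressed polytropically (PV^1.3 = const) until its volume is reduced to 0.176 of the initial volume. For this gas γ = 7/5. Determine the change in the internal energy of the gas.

3520 J

V₁ = nRT₁/P₁ = 0.979×8.314×253/391 = 5.27 L.
Polytropic n=1.3: T₂ = T₁(V₁/V₂)^(n−1) = 253×(5.68)^0.30 = 426 K; P₂ = P₁(V₁/V₂)^n = 3740 kPa.
For an ideal gas ΔU = nCvΔT with Cv = (5/2)R = 20.8 J/(mol·K).
ΔU = 0.979×20.8×(426−253) = 3520 J.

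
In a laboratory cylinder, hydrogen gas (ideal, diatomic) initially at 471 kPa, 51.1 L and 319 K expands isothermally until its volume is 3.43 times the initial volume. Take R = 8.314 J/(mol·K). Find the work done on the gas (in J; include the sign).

-29700 J

n = P₁V₁/(RT₁) = 471×51.1/(8.314×319) = 9.07 mol.
Isothermal: T stays 319 K; PV = const ⇒ V₂ = 175 L, P₂ = 137 kPa.
W = nRT ln(V₂/V₁) = 9.07×8.314×319×ln(3.43) = 29700 J.
Work done on the gas = −W_by = -29700 J.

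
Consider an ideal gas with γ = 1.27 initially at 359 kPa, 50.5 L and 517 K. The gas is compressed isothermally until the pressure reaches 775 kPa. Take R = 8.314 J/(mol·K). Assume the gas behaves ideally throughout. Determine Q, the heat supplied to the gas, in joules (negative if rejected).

n = P₁V₁/(RT₁) = 359×50.5/(8.314×517) = 4.22 mol.
Isothermal: T stays 517 K; PV = const ⇒ V₂ = 23.4 L, P₂ = 775 kPa.
ΔU = 0 (ideal gas, T constant).
W = nRT ln(V₂/V₁) = 4.22×8.314×517×ln(0.463) = -14000 J.
Q = ΔU + W = -14000 J.

-14000 J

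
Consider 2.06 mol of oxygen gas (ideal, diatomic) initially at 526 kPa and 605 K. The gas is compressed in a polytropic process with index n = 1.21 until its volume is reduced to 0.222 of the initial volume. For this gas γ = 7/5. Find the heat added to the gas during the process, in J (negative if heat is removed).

-8710 J

V₁ = nRT₁/P₁ = 2.06×8.314×605/526 = 19.7 L.
Polytropic n=1.21: T₂ = T₁(V₁/V₂)^(n−1) = 605×(4.50)^0.21 = 830 K; P₂ = P₁(V₁/V₂)^n = 3250 kPa.
W = (P₁V₁−P₂V₂)/(n−1) = (526×19.7−3250×4.37)/0.21 = -18300 J.
ΔU = nCvΔT = 2.06×20.8×(830−605) = 9630 J.
Q = ΔU + W = -8710 J.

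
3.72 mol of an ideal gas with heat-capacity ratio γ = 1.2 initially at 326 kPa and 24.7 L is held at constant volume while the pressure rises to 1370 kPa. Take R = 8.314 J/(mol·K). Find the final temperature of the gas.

T₁ = P₁V₁/(nR) = 326×24.7/(3.72×8.314) = 260 K.
Isochoric: V stays 24.7 L; P/T = const ⇒ T₂ = 1090 K, P₂ = 1370 kPa.

1090 K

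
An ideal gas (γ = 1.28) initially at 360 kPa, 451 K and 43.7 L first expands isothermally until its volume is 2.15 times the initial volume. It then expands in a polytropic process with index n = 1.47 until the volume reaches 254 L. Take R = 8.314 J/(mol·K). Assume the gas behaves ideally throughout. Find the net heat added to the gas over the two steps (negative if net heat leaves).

n = P₁V₁/(RT₁) = 360×43.7/(8.314×451) = 4.20 mol.
Step 1 — Isothermal: T stays 451 K; PV = const ⇒ V₂ = 94.0 L, P₂ = 167 kPa.
ΔU = 0 (ideal gas, T constant).
W = nRT ln(V₂/V₁) = 4.20×8.314×451×ln(2.15) = 12000 J.
Q = ΔU + W = 12000 J.
State after step 1: P = 167 kPa, V = 94.0 L, T = 451 K.
Step 2 — Polytropic n=1.47: T₂ = T₁(V₁/V₂)^(n−1) = 451×(0.370)^0.47 = 283 K; P₂ = P₁(V₁/V₂)^n = 38.8 kPa.
W = (P₁V₁−P₂V₂)/(n−1) = (167×94.0−38.8×254)/0.47 = 12500 J.
ΔU = nCvΔT = 4.20×29.7×(283−451) = -21000 J.
Q = ΔU + W = -8480 J.
Net over both steps: W = 24500 J, Q = 3560 J, ΔU = -21000 J.

3560 J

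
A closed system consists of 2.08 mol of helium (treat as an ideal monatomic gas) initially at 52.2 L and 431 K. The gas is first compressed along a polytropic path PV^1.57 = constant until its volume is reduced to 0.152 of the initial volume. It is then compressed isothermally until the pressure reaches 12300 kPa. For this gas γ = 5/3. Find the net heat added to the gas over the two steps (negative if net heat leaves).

P₁ = nRT₁/V₁ = 2.08×8.314×431/52.2 = 143 kPa.
Step 1 — Polytropic n=1.57: T₂ = T₁(V₁/V₂)^(n−1) = 431×(6.58)^0.57 = 1260 K; P₂ = P₁(V₁/V₂)^n = 2750 kPa.
W = (P₁V₁−P₂V₂)/(n−1) = (143×52.2−2750×7.93)/0.57 = -25200 J.
ΔU = nCvΔT = 2.08×12.5×(1260−431) = 21500 J.
Q = ΔU + W = -3650 J.
State after step 1: P = 2750 kPa, V = 7.93 L, T = 1260 K.
Step 2 — Isothermal: T stays 1260 K; PV = const ⇒ V₂ = 1.77 L, P₂ = 12300 kPa.
ΔU = 0 (ideal gas, T constant).
W = nRT ln(V₂/V₁) = 2.08×8.314×1260×ln(0.224) = -32700 J.
Q = ΔU + W = -32700 J.
Net over both steps: W = -57900 J, Q = -36300 J, ΔU = 21500 J.

-36300 J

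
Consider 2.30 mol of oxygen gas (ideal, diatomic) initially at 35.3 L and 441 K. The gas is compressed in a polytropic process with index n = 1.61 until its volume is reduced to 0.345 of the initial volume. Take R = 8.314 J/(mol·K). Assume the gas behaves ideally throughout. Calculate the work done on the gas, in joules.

12600 J

P₁ = nRT₁/V₁ = 2.30×8.314×441/35.3 = 239 kPa.
Polytropic n=1.61: T₂ = T₁(V₁/V₂)^(n−1) = 441×(2.90)^0.61 = 844 K; P₂ = P₁(V₁/V₂)^n = 1330 kPa.
W = (P₁V₁−P₂V₂)/(n−1) = (239×35.3−1330×12.2)/0.61 = -12600 J.
Work done on the gas = −W_by = 12600 J.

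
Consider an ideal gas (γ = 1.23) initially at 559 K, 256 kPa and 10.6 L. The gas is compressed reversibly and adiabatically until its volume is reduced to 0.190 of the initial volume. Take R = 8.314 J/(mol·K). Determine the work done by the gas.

-5490 J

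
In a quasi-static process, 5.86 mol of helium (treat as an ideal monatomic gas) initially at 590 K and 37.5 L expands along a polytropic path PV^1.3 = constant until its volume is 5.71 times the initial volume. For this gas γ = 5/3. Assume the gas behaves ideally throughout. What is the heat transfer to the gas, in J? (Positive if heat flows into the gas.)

P₁ = nRT₁/V₁ = 5.86×8.314×590/37.5 = 767 kPa.
Polytropic n=1.3: T₂ = T₁(V₁/V₂)^(n−1) = 590×(0.175)^0.30 = 350 K; P₂ = P₁(V₁/V₂)^n = 79.6 kPa.
W = (P₁V₁−P₂V₂)/(n−1) = (767×37.5−79.6×214)/0.30 = 39000 J.
ΔU = nCvΔT = 5.86×12.5×(350−590) = -17600 J.
Q = ΔU + W = 21500 J.

21500 J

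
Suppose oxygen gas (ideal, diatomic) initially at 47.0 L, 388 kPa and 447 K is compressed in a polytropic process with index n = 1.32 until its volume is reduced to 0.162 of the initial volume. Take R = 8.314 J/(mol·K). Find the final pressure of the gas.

4290 kPa

Polytropic n=1.32: T₂ = T₁(V₁/V₂)^(n−1) = 447×(6.17)^0.32 = 800 K; P₂ = P₁(V₁/V₂)^n = 4290 kPa.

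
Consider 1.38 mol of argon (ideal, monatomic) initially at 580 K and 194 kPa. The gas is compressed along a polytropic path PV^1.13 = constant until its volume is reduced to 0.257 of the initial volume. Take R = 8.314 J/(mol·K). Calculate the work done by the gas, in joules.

-9890 J

V₁ = nRT₁/P₁ = 1.38×8.314×580/194 = 34.3 L.
Polytropic n=1.13: T₂ = T₁(V₁/V₂)^(n−1) = 580×(3.89)^0.13 = 692 K; P₂ = P₁(V₁/V₂)^n = 901 kPa.
W = (P₁V₁−P₂V₂)/(n−1) = (194×34.3−901×8.82)/0.13 = -9890 J.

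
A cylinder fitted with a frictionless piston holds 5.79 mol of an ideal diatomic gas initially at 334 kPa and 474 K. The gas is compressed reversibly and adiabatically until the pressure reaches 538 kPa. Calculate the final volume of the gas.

48.6 L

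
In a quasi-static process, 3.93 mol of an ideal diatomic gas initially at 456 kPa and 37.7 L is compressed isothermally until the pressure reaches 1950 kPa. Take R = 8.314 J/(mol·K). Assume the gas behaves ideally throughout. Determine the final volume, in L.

T₁ = P₁V₁/(nR) = 456×37.7/(3.93×8.314) = 526 K.
Isothermal: T stays 526 K; PV = const ⇒ V₂ = 8.82 L, P₂ = 1950 kPa.

8.82 L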